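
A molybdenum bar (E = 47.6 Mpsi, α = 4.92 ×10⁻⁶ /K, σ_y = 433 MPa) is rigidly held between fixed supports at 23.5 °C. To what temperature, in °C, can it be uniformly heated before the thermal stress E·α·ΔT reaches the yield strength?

E = 47.6 Mpsi = 328.2 GPa.
E·α·ΔT = 433.0 MPa ⇒ ΔT = 433.0 / (328.2×10³ × 4.92×10⁻⁶) = 268.2 K.
T = 23.5 + 268.2 = 291.7 °C.

292 °C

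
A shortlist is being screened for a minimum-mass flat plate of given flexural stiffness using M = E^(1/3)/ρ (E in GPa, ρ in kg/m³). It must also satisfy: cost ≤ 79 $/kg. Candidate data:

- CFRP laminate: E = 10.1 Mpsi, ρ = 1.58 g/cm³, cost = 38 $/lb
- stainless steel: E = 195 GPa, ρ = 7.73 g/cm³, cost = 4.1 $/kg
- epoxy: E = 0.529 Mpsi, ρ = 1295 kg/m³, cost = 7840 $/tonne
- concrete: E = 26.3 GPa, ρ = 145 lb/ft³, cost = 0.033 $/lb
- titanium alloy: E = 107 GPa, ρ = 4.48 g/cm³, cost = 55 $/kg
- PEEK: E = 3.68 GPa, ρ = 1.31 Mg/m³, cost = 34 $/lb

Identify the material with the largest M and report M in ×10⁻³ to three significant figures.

concrete, M = 1.28×10⁻³

Screen on constraints: cost ≤ 79 $/kg. Survivors: stainless steel, epoxy, concrete, titanium alloy, PEEK.
After converting to SI:
  stainless steel: E = 195.0 GPa, ρ = 7730 kg/m³
  epoxy: E = 3.647 GPa, ρ = 1295 kg/m³
  concrete: E = 26.30 GPa, ρ = 2323 kg/m³
  titanium alloy: E = 107.0 GPa, ρ = 4480 kg/m³
  PEEK: E = 3.680 GPa, ρ = 1310 kg/m³
  concrete: M = 1.28×10⁻³
  epoxy: M = 1.19×10⁻³
  PEEK: M = 1.18×10⁻³
  titanium alloy: M = 1.06×10⁻³
  stainless steel: M = 0.750×10⁻³
Concrete ranks first.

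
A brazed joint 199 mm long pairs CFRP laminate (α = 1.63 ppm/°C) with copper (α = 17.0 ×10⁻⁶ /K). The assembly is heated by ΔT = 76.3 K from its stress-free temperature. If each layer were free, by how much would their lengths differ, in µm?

Δα = |1.63 − 17.0|×10⁻⁶/K = 15.4×10⁻⁶/K.
ΔL_mismatch = Δα·L·ΔT = 15.4×10⁻⁶ × 199.0 mm × 76.3 K = 233 µm.

233 µm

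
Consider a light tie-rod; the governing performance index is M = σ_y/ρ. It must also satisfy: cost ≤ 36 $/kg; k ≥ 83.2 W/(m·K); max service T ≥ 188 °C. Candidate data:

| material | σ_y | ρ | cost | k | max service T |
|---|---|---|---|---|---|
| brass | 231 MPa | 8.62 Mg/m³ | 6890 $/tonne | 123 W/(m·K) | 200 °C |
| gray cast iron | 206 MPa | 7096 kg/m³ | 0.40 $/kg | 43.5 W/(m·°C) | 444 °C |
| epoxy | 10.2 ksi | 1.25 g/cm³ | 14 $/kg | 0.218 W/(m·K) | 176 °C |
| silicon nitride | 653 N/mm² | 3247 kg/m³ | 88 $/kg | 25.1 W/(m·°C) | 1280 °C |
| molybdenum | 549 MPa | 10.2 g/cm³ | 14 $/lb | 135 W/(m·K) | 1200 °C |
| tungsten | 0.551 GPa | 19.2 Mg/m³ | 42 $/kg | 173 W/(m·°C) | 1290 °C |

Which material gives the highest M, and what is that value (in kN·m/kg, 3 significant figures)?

molybdenum, M = 53.8 kN·m/kg

Screen on constraints: cost ≤ 36 $/kg; k ≥ 83.2 W/(m·K); max service T ≥ 188 °C. Survivors: brass, molybdenum.
Normalizing units and computing the index:
  brass: σ_y = 231.0 MPa, ρ = 8620 kg/m³
  molybdenum: σ_y = 549.0 MPa, ρ = 10200 kg/m³
  molybdenum: M = 53.8 kN·m/kg
  brass: M = 26.8 kN·m/kg
The maximum is for molybdenum.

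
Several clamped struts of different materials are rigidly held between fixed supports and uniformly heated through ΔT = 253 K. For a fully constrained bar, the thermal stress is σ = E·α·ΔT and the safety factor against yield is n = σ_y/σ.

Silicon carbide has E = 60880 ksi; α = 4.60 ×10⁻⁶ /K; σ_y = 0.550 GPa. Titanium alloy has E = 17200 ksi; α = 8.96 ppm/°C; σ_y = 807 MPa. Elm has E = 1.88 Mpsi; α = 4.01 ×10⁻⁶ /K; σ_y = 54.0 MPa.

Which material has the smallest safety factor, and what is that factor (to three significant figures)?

Converting E to GPa, α to ×10⁻⁶/K, σ_y to MPa, then σ and n for each:
  silicon carbide: E = 419.8, α = 4.60, σ_y = 550.0 → σ = 489 MPa, n = 1.13
  titanium alloy: E = 118.6, α = 8.96, σ_y = 807.0 → σ = 269 MPa, n = 3.00
  elm: E = 12.96, α = 4.01, σ_y = 54.00 → σ = 13.2 MPa, n = 4.11
The minimum is silicon carbide at n = 1.13.

silicon carbide, n = 1.13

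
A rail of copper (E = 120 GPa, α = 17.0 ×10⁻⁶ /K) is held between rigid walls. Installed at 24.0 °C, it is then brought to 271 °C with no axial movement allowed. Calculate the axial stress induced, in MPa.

504 MPa

ΔT = 247.0 K. Constrained thermal stress σ = E·α·ΔT = 120.0×10³ MPa × 17.0×10⁻⁶ × 247.0 = 504 MPa (compressive).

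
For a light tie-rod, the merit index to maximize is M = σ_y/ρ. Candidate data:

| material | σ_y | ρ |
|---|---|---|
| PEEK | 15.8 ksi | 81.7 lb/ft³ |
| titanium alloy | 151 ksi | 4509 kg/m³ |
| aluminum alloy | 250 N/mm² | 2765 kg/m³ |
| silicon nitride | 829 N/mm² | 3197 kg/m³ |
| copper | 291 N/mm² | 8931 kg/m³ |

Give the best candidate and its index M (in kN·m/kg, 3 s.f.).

Normalizing units and computing the index:
  PEEK: σ_y = 108.9 MPa, ρ = 1309 kg/m³
  titanium alloy: σ_y = 1041 MPa, ρ = 4509 kg/m³
  aluminum alloy: σ_y = 250.0 MPa, ρ = 2765 kg/m³
  silicon nitride: σ_y = 829.0 MPa, ρ = 3197 kg/m³
  copper: σ_y = 291.0 MPa, ρ = 8931 kg/m³
  silicon nitride: M = 259 kN·m/kg
  titanium alloy: M = 231 kN·m/kg
  aluminum alloy: M = 90.4 kN·m/kg
  PEEK: M = 83.2 kN·m/kg
  copper: M = 32.6 kN·m/kg
Highest index: silicon nitride.

silicon nitride, M = 259 kN·m/kg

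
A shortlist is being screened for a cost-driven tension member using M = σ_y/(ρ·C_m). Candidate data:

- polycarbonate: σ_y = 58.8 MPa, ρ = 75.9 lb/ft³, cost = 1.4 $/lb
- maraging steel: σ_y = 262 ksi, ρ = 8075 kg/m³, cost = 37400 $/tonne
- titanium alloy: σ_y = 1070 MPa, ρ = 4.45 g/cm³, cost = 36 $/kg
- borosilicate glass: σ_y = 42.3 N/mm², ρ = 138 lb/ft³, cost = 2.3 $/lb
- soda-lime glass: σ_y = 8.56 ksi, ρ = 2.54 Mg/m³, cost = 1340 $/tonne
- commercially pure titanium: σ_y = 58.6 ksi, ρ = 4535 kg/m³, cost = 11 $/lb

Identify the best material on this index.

Normalizing units and computing the index:
  polycarbonate: σ_y = 58.80 MPa, ρ = 1216 kg/m³, cost = 3.086 $/kg
  maraging steel: σ_y = 1806 MPa, ρ = 8075 kg/m³, cost = 37.40 $/kg
  titanium alloy: σ_y = 1070 MPa, ρ = 4450 kg/m³, cost = 36.00 $/kg
  borosilicate glass: σ_y = 42.30 MPa, ρ = 2211 kg/m³, cost = 5.071 $/kg
  soda-lime glass: σ_y = 59.02 MPa, ρ = 2540 kg/m³, cost = 1.340 $/kg
  commercially pure titanium: σ_y = 404.0 MPa, ρ = 4535 kg/m³, cost = 24.25 $/kg
  soda-lime glass: M = 17.3 kN·m per $
  polycarbonate: M = 15.7 kN·m per $
  titanium alloy: M = 6.68 kN·m per $
  maraging steel: M = 5.98 kN·m per $
  borosilicate glass: M = 3.77 kN·m per $
  commercially pure titanium: M = 3.67 kN·m per $
The maximum is for soda-lime glass.

soda-lime glass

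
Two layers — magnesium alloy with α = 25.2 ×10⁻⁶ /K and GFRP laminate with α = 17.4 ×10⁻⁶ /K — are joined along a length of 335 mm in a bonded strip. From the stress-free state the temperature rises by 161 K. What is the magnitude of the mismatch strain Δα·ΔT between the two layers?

Δα = |25.2 − 17.4|×10⁻⁶/K = 7.80×10⁻⁶/K.
Mismatch strain = Δα·ΔT = 7.80×10⁻⁶ × 161.0 = 1.26×10⁻³.

1.26×10⁻³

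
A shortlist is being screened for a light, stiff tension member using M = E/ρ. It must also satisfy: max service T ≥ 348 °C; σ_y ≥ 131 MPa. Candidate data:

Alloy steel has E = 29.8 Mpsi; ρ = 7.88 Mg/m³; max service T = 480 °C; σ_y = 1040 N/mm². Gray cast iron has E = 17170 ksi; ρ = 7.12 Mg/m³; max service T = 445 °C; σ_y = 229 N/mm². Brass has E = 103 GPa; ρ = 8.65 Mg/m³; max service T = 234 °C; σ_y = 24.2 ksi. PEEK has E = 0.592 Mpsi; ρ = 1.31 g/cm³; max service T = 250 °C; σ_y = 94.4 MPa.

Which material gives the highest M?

alloy steel

Screen on constraints: max service T ≥ 348 °C; σ_y ≥ 131 MPa. Survivors: alloy steel, gray cast iron.
Putting every candidate on a common basis:
  alloy steel: E = 205.5 GPa, ρ = 7880 kg/m³
  gray cast iron: E = 118.4 GPa, ρ = 7120 kg/m³
  alloy steel: M = 26.1 MN·m/kg
  gray cast iron: M = 16.6 MN·m/kg
Alloy steel ranks first.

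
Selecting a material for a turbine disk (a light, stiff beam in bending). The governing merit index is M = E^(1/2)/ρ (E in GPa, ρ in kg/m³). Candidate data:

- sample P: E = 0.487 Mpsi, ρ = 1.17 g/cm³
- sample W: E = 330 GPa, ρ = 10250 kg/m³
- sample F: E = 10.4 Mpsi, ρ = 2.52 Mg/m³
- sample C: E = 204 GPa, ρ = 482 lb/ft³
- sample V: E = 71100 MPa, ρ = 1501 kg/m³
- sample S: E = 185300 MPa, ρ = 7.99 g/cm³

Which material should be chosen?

Putting every candidate on a common basis:
  sample P: E = 3.358 GPa, ρ = 1170 kg/m³
  sample W: E = 330.0 GPa, ρ = 10250 kg/m³
  sample F: E = 71.71 GPa, ρ = 2520 kg/m³
  sample C: E = 204.0 GPa, ρ = 7721 kg/m³
  sample V: E = 71.10 GPa, ρ = 1501 kg/m³
  sample S: E = 185.3 GPa, ρ = 7990 kg/m³
  sample V: M = 5.62×10⁻³
  sample F: M = 3.36×10⁻³
  sample C: M = 1.85×10⁻³
  sample W: M = 1.77×10⁻³
  sample S: M = 1.70×10⁻³
  sample P: M = 1.57×10⁻³
Highest index: sample V.

sample V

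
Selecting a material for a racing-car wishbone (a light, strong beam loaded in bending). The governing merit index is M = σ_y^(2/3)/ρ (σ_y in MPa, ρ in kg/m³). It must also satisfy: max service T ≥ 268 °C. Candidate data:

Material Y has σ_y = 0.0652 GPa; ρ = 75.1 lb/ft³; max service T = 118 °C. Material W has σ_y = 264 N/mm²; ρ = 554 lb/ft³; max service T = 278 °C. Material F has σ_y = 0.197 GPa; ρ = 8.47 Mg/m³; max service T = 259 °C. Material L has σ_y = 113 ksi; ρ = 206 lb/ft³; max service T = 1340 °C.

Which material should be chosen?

Screen on constraints: max service T ≥ 268 °C. Survivors: material W, material L.
In SI units:
  material W: σ_y = 264.0 MPa, ρ = 8874 kg/m³
  material L: σ_y = 779.1 MPa, ρ = 3300 kg/m³
  material L: M = 25.7×10⁻³
  material W: M = 4.64×10⁻³
Highest index: material L.

material L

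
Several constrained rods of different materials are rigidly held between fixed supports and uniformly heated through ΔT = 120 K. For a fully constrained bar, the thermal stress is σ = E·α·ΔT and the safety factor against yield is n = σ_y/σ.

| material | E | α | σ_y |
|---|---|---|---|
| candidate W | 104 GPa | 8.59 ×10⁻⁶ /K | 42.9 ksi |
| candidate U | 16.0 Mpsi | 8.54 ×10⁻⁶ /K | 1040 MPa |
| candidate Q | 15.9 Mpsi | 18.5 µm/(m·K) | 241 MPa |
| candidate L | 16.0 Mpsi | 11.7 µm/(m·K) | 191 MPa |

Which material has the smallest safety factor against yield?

Converting E to GPa, α to ×10⁻⁶/K, σ_y to MPa, then σ and n for each:
  candidate W: E = 104.0, α = 8.59, σ_y = 295.8 → σ = 107 MPa, n = 2.76
  candidate U: E = 110.3, α = 8.54, σ_y = 1040 → σ = 113 MPa, n = 9.20
  candidate Q: E = 109.6, α = 18.5, σ_y = 241.0 → σ = 243 MPa, n = 0.990
  candidate L: E = 110.3, α = 11.7, σ_y = 191.0 → σ = 155 MPa, n = 1.23
Candidate Q has the lowest safety factor, n = 0.990.

candidate Q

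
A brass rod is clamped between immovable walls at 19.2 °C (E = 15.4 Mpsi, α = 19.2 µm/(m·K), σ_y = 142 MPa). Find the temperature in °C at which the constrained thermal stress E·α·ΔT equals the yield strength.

E = 15.4 Mpsi = 106.2 GPa.
E·α·ΔT = 142.0 MPa ⇒ ΔT = 142.0 / (106.2×10³ × 19.2×10⁻⁶) = 69.65 K.
T = 19.2 + 69.65 = 88.85 °C.

88.9 °C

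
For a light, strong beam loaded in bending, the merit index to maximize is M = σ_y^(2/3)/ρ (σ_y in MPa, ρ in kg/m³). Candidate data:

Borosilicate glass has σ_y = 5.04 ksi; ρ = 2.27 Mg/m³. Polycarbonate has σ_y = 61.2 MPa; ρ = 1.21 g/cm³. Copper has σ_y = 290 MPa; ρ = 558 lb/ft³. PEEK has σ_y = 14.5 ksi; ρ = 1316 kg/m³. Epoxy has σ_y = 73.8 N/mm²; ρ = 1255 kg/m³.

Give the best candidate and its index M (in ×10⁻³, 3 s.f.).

Normalizing units and computing the index:
  borosilicate glass: σ_y = 34.75 MPa, ρ = 2270 kg/m³
  polycarbonate: σ_y = 61.20 MPa, ρ = 1210 kg/m³
  copper: σ_y = 290.0 MPa, ρ = 8938 kg/m³
  PEEK: σ_y = 99.97 MPa, ρ = 1316 kg/m³
  epoxy: σ_y = 73.80 MPa, ρ = 1255 kg/m³
  PEEK: M = 16.4×10⁻³
  epoxy: M = 14.0×10⁻³
  polycarbonate: M = 12.8×10⁻³
  copper: M = 4.90×10⁻³
  borosilicate glass: M = 4.69×10⁻³
The maximum is for PEEK.

PEEK, M = 16.4×10⁻³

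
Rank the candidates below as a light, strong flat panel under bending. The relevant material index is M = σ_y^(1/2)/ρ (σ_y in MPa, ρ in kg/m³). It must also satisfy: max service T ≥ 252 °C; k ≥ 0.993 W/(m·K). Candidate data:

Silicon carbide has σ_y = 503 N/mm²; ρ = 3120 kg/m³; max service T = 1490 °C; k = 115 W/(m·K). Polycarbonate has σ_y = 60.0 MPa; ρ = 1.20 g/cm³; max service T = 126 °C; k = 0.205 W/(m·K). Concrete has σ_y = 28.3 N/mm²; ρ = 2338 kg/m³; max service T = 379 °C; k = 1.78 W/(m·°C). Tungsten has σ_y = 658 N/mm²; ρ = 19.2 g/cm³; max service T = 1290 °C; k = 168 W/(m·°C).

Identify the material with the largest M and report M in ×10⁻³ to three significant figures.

silicon carbide, M = 7.19×10⁻³

Screen on constraints: max service T ≥ 252 °C; k ≥ 0.993 W/(m·K). Survivors: silicon carbide, concrete, tungsten.
Convert each candidate to consistent units, then evaluate M:
  silicon carbide: σ_y = 503.0 MPa, ρ = 3120 kg/m³
  concrete: σ_y = 28.30 MPa, ρ = 2338 kg/m³
  tungsten: σ_y = 658.0 MPa, ρ = 19200 kg/m³
  silicon carbide: M = 7.19×10⁻³
  concrete: M = 2.28×10⁻³
  tungsten: M = 1.34×10⁻³
Highest index: silicon carbide.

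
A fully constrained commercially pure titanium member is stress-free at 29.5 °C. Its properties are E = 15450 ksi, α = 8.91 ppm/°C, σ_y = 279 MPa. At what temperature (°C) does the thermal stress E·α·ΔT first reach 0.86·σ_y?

282 °C

E = 15450 ksi = 106.5 GPa.
E·α·ΔT = 239.9 MPa ⇒ ΔT = 239.9 / (106.5×10³ × 8.91×10⁻⁶) = 252.8 K.
T = 29.5 + 252.8 = 282.3 °C.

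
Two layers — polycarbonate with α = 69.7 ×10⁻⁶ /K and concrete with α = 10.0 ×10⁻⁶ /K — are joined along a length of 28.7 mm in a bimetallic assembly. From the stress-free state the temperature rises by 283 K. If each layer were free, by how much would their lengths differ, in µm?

485 µm

Δα = |69.7 − 10.0|×10⁻⁶/K = 59.7×10⁻⁶/K.
ΔL_mismatch = Δα·L·ΔT = 59.7×10⁻⁶ × 28.7 mm × 283.0 K = 485 µm.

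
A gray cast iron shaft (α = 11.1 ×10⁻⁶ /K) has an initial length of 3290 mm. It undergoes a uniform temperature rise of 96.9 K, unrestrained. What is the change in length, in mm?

ΔL = α·L₀·ΔT = 11.1×10⁻⁶ × 3290 mm × 96.90 K = 3.54 mm.

3.54 mm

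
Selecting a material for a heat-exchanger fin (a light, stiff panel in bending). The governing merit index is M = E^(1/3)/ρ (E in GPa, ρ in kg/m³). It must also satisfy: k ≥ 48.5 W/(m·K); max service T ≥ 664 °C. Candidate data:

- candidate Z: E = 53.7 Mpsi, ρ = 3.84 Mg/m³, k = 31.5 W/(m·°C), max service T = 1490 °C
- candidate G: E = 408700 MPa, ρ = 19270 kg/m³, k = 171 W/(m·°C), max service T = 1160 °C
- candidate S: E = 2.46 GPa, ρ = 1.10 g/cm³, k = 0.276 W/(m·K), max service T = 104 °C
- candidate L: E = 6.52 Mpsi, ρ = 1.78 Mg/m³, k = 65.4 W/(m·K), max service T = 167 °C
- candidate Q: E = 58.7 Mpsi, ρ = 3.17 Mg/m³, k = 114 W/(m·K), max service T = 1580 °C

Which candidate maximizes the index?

Screen on constraints: k ≥ 48.5 W/(m·K); max service T ≥ 664 °C. Survivors: candidate G, candidate Q.
Putting every candidate on a common basis:
  candidate G: E = 408.7 GPa, ρ = 19270 kg/m³
  candidate Q: E = 404.7 GPa, ρ = 3170 kg/m³
  candidate Q: M = 2.33×10⁻³
  candidate G: M = 0.385×10⁻³
Candidate Q ranks first.

candidate Q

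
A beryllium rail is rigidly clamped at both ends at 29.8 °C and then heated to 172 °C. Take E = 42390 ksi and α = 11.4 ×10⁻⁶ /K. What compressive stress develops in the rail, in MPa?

474 MPa

E = 42390 ksi = 292.3 GPa.
ΔT = 142.2 K. Constrained thermal stress σ = E·α·ΔT = 292.3×10³ MPa × 11.4×10⁻⁶ × 142.2 = 474 MPa (compressive).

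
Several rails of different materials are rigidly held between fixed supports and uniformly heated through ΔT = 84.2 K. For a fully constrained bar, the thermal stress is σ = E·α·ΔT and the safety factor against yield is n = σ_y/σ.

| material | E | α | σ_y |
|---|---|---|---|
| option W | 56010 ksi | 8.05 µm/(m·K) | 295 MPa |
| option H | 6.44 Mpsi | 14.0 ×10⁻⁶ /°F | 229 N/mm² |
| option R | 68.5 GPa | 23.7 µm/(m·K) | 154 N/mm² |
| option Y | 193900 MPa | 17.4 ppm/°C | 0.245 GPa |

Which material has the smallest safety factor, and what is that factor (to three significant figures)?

option Y, n = 0.862

Converting E to GPa, α to ×10⁻⁶/K, σ_y to MPa, then σ and n for each:
  option W: E = 386.2, α = 8.05, σ_y = 295.0 → σ = 262 MPa, n = 1.13
  option H: E = 44.40, α = 25.2, σ_y = 229.0 → σ = 94.2 MPa, n = 2.43
  option R: E = 68.50, α = 23.7, σ_y = 154.0 → σ = 137 MPa, n = 1.13
  option Y: E = 193.9, α = 17.4, σ_y = 245.0 → σ = 284 MPa, n = 0.862
The minimum is option Y at n = 0.862.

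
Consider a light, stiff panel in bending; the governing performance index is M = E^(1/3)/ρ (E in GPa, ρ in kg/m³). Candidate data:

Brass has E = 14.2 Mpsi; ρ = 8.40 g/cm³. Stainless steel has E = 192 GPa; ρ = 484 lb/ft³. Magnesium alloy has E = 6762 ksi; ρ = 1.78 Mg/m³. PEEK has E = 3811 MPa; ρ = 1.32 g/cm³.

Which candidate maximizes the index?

Normalizing units and computing the index:
  brass: E = 97.91 GPa, ρ = 8400 kg/m³
  stainless steel: E = 192.0 GPa, ρ = 7753 kg/m³
  magnesium alloy: E = 46.62 GPa, ρ = 1780 kg/m³
  PEEK: E = 3.811 GPa, ρ = 1320 kg/m³
  magnesium alloy: M = 2.02×10⁻³
  PEEK: M = 1.18×10⁻³
  stainless steel: M = 0.744×10⁻³
  brass: M = 0.549×10⁻³
Magnesium alloy ranks first.

magnesium alloy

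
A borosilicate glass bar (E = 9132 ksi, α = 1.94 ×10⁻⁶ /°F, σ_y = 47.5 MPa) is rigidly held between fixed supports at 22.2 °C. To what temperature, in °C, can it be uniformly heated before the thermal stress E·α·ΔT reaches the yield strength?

E = 9132 ksi = 62.96 GPa.
α = 1.94×10⁻⁶/°F × 9/5 = 3.49×10⁻⁶/K.
E·α·ΔT = 47.50 MPa ⇒ ΔT = 47.50 / (62.96×10³ × 3.49×10⁻⁶) = 216.0 K.
T = 22.2 + 216.0 = 238.2 °C.

238 °C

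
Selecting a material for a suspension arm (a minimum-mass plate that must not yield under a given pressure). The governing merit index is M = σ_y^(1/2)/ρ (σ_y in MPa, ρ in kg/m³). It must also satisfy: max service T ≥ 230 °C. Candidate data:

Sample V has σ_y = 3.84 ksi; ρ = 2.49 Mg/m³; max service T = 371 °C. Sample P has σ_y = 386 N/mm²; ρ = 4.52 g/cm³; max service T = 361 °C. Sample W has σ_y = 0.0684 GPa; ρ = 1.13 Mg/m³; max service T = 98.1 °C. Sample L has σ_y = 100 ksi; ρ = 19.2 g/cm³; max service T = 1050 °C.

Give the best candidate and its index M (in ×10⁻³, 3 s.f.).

sample P, M = 4.35×10⁻³

Screen on constraints: max service T ≥ 230 °C. Survivors: sample V, sample P, sample L.
After converting to SI:
  sample V: σ_y = 26.48 MPa, ρ = 2490 kg/m³
  sample P: σ_y = 386.0 MPa, ρ = 4520 kg/m³
  sample L: σ_y = 689.5 MPa, ρ = 19200 kg/m³
  sample P: M = 4.35×10⁻³
  sample V: M = 2.07×10⁻³
  sample L: M = 1.37×10⁻³
Sample P ranks first.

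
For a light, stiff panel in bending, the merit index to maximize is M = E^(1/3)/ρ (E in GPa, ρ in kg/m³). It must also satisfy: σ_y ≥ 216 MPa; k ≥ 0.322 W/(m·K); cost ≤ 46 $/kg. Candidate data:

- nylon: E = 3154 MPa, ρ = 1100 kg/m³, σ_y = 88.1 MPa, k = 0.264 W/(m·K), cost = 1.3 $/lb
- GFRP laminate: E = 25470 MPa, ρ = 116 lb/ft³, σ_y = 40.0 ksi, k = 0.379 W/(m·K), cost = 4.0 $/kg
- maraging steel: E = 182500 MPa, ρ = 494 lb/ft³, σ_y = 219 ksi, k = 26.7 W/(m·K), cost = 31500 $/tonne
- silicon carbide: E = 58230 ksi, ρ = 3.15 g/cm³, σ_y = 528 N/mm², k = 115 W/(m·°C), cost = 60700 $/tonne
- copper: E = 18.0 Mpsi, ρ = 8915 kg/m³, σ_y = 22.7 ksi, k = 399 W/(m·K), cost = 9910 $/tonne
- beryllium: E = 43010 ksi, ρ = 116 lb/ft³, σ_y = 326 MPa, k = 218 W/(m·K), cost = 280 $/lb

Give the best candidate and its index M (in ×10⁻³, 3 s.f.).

Screen on constraints: σ_y ≥ 216 MPa; k ≥ 0.322 W/(m·K); cost ≤ 46 $/kg. Survivors: GFRP laminate, maraging steel.
In SI units:
  GFRP laminate: E = 25.47 GPa, ρ = 1858 kg/m³
  maraging steel: E = 182.5 GPa, ρ = 7913 kg/m³
  GFRP laminate: M = 1.58×10⁻³
  maraging steel: M = 0.717×10⁻³
The maximum is for GFRP laminate.

GFRP laminate, M = 1.58×10⁻³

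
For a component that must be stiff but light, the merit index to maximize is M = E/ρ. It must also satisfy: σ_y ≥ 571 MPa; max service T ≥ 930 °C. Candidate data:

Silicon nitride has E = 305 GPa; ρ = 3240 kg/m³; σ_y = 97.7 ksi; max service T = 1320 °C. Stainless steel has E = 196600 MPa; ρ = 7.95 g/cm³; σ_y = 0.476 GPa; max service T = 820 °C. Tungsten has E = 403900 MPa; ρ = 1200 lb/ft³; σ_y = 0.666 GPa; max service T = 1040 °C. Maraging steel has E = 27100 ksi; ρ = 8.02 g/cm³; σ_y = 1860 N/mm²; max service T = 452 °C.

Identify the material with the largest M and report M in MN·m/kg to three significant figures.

silicon nitride, M = 94.1 MN·m/kg

Screen on constraints: σ_y ≥ 571 MPa; max service T ≥ 930 °C. Survivors: silicon nitride, tungsten.
Putting every candidate on a common basis:
  silicon nitride: E = 305.0 GPa, ρ = 3240 kg/m³
  tungsten: E = 403.9 GPa, ρ = 19220 kg/m³
  silicon nitride: M = 94.1 MN·m/kg
  tungsten: M = 21.0 MN·m/kg
Highest index: silicon nitride.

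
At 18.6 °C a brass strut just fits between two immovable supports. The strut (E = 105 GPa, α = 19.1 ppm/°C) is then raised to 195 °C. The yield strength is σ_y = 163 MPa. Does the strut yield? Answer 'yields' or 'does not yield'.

ΔT = 176.4 K. Constrained thermal stress σ = E·α·ΔT = 105.0×10³ MPa × 19.1×10⁻⁶ × 176.4 = 354 MPa (compressive).
Compare to σ_y = 163 MPa: σ ≥ σ_y, so it yields.

yields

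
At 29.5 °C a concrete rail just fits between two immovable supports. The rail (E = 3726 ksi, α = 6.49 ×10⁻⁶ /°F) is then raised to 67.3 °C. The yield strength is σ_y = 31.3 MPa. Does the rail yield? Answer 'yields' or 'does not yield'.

E = 3726 ksi = 25.69 GPa.
α = 6.49×10⁻⁶/°F × 9/5 = 11.7×10⁻⁶/K.
ΔT = 37.80 K. Constrained thermal stress σ = E·α·ΔT = 25.69×10³ MPa × 11.7×10⁻⁶ × 37.80 = 11.3 MPa (compressive).
Compare to σ_y = 31.3 MPa: σ < σ_y, so it does not yield.

does not yield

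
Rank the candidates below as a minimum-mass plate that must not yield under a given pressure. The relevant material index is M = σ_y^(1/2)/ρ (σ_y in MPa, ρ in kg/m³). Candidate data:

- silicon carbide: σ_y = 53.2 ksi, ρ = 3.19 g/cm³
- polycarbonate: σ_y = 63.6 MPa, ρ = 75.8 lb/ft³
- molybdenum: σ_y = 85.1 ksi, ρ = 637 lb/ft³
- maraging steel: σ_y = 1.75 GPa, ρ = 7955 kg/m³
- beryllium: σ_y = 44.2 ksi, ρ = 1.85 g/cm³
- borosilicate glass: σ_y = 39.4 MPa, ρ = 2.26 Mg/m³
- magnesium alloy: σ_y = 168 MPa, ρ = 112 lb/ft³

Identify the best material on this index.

Normalizing units and computing the index:
  silicon carbide: σ_y = 366.8 MPa, ρ = 3190 kg/m³
  polycarbonate: σ_y = 63.60 MPa, ρ = 1214 kg/m³
  molybdenum: σ_y = 586.7 MPa, ρ = 10200 kg/m³
  maraging steel: σ_y = 1750 MPa, ρ = 7955 kg/m³
  beryllium: σ_y = 304.7 MPa, ρ = 1850 kg/m³
  borosilicate glass: σ_y = 39.40 MPa, ρ = 2260 kg/m³
  magnesium alloy: σ_y = 168.0 MPa, ρ = 1794 kg/m³
  beryllium: M = 9.44×10⁻³
  magnesium alloy: M = 7.22×10⁻³
  polycarbonate: M = 6.57×10⁻³
  silicon carbide: M = 6.00×10⁻³
  maraging steel: M = 5.26×10⁻³
  borosilicate glass: M = 2.78×10⁻³
  molybdenum: M = 2.37×10⁻³
The maximum is for beryllium.

beryllium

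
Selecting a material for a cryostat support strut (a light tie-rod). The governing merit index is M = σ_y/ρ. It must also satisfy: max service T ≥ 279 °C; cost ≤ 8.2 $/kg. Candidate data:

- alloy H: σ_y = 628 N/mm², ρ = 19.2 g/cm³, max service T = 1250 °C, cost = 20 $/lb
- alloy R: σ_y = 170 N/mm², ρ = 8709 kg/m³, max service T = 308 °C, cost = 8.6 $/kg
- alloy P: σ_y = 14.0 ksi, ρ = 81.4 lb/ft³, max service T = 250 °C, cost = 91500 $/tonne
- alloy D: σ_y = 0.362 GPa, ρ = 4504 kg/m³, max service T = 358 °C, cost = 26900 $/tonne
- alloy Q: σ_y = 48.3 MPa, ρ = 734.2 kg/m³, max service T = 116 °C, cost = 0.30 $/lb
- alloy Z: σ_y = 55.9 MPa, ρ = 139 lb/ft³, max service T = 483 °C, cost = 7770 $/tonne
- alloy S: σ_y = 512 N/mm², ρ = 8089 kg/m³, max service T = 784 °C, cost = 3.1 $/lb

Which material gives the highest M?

Screen on constraints: max service T ≥ 279 °C; cost ≤ 8.2 $/kg. Survivors: alloy Z, alloy S.
In SI units:
  alloy Z: σ_y = 55.90 MPa, ρ = 2227 kg/m³
  alloy S: σ_y = 512.0 MPa, ρ = 8089 kg/m³
  alloy S: M = 63.3 kN·m/kg
  alloy Z: M = 25.1 kN·m/kg
The maximum is for alloy S.

alloy S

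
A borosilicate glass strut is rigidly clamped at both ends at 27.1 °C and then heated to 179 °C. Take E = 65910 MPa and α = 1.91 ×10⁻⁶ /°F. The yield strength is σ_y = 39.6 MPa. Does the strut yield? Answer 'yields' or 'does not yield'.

E = 65910 MPa = 65.91 GPa.
α = 1.91×10⁻⁶/°F × 9/5 = 3.44×10⁻⁶/K.
ΔT = 151.9 K. Constrained thermal stress σ = E·α·ΔT = 65.91×10³ MPa × 3.44×10⁻⁶ × 151.9 = 34.4 MPa (compressive).
Compare to σ_y = 39.6 MPa: σ < σ_y, so it does not yield.

does not yield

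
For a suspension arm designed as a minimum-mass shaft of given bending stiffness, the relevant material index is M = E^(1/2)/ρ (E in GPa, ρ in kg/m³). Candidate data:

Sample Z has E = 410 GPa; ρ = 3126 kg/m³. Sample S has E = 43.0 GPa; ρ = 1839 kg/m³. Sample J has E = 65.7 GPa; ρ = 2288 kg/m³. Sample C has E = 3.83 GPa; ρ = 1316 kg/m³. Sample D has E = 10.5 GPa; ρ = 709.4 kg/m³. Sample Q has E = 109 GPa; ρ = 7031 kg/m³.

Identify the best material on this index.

Evaluate M for each candidate:
  sample Z: M = 6.48×10⁻³
  sample D: M = 4.57×10⁻³
  sample S: M = 3.57×10⁻³
  sample J: M = 3.54×10⁻³
  sample C: M = 1.49×10⁻³
  sample Q: M = 1.48×10⁻³
Highest index: sample Z.

sample Z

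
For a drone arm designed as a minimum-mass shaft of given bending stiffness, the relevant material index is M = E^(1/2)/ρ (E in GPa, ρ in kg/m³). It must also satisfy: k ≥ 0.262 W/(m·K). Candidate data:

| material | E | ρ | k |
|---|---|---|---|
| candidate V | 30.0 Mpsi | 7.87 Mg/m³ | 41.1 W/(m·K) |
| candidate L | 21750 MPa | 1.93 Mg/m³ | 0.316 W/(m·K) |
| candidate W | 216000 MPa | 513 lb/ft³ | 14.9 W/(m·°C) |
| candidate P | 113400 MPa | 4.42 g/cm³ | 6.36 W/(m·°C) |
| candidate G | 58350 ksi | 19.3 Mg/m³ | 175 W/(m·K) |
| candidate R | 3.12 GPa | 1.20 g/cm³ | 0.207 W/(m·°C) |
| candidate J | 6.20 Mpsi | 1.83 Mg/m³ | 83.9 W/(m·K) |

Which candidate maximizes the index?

candidate J

Screen on constraints: k ≥ 0.262 W/(m·K). Survivors: candidate V, candidate L, candidate W, candidate P, candidate G, candidate J.
After converting to SI:
  candidate V: E = 206.8 GPa, ρ = 7870 kg/m³
  candidate L: E = 21.75 GPa, ρ = 1930 kg/m³
  candidate W: E = 216.0 GPa, ρ = 8217 kg/m³
  candidate P: E = 113.4 GPa, ρ = 4420 kg/m³
  candidate G: E = 402.3 GPa, ρ = 19300 kg/m³
  candidate J: E = 42.75 GPa, ρ = 1830 kg/m³
  candidate J: M = 3.57×10⁻³
  candidate L: M = 2.42×10⁻³
  candidate P: M = 2.41×10⁻³
  candidate V: M = 1.83×10⁻³
  candidate W: M = 1.79×10⁻³
  candidate G: M = 1.04×10⁻³
Candidate J has the largest M.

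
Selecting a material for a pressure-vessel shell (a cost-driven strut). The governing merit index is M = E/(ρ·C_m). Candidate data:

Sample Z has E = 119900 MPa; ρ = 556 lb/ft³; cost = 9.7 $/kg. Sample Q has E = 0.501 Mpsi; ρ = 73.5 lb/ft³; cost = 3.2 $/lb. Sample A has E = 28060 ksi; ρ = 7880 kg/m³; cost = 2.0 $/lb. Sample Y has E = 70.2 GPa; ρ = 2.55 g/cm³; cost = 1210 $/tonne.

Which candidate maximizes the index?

sample Y

Convert each candidate to consistent units, then evaluate M:
  sample Z: E = 119.9 GPa, ρ = 8906 kg/m³, cost = 9.700 $/kg
  sample Q: E = 3.454 GPa, ρ = 1177 kg/m³, cost = 7.055 $/kg
  sample A: E = 193.5 GPa, ρ = 7880 kg/m³, cost = 4.409 $/kg
  sample Y: E = 70.20 GPa, ρ = 2550 kg/m³, cost = 1.210 $/kg
  sample Y: M = 22.8 MN·m per $
  sample A: M = 5.57 MN·m per $
  sample Z: M = 1.39 MN·m per $
  sample Q: M = 0.416 MN·m per $
The maximum is for sample Y.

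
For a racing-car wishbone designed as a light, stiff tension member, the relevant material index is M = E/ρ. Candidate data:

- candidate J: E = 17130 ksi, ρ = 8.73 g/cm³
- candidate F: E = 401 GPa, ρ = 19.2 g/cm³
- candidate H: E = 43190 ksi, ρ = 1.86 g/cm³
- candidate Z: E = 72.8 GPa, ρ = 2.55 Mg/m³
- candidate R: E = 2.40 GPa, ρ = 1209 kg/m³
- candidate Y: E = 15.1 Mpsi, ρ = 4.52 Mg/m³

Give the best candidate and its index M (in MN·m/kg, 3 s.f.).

Putting every candidate on a common basis:
  candidate J: E = 118.1 GPa, ρ = 8730 kg/m³
  candidate F: E = 401.0 GPa, ρ = 19200 kg/m³
  candidate H: E = 297.8 GPa, ρ = 1860 kg/m³
  candidate Z: E = 72.80 GPa, ρ = 2550 kg/m³
  candidate R: E = 2.400 GPa, ρ = 1209 kg/m³
  candidate Y: E = 104.1 GPa, ρ = 4520 kg/m³
  candidate H: M = 160 MN·m/kg
  candidate Z: M = 28.5 MN·m/kg
  candidate Y: M = 23.0 MN·m/kg
  candidate F: M = 20.9 MN·m/kg
  candidate J: M = 13.5 MN·m/kg
  candidate R: M = 1.99 MN·m/kg
Highest index: candidate H.

candidate H, M = 160 MN·m/kg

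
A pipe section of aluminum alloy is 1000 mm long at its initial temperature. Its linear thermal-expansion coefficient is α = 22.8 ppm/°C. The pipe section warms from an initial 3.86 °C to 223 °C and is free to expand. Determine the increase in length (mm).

ΔT = 223 − 3.86 = 219.1 K.
ΔL = α·L₀·ΔT = 22.8×10⁻⁶ × 1000 mm × 219.1 K = 5.00 mm.

5.00 mm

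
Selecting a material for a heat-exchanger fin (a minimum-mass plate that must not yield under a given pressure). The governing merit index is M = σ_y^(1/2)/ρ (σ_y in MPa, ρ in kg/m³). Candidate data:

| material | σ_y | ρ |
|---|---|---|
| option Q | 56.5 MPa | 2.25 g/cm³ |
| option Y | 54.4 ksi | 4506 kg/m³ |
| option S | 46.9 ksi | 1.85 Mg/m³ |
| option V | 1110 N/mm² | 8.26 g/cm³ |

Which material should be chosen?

Normalizing units and computing the index:
  option Q: σ_y = 56.50 MPa, ρ = 2250 kg/m³
  option Y: σ_y = 375.1 MPa, ρ = 4506 kg/m³
  option S: σ_y = 323.4 MPa, ρ = 1850 kg/m³
  option V: σ_y = 1110 MPa, ρ = 8260 kg/m³
  option S: M = 9.72×10⁻³
  option Y: M = 4.30×10⁻³
  option V: M = 4.03×10⁻³
  option Q: M = 3.34×10⁻³
The maximum is for option S.

option S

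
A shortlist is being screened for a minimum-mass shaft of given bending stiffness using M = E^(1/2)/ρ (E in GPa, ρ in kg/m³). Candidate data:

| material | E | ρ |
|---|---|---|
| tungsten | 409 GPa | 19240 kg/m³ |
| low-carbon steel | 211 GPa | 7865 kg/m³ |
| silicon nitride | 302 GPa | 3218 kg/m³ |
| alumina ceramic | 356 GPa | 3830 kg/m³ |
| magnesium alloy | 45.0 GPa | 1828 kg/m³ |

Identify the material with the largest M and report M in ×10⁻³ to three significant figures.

silicon nitride, M = 5.40×10⁻³

Evaluate M for each candidate:
  silicon nitride: M = 5.40×10⁻³
  alumina ceramic: M = 4.93×10⁻³
  magnesium alloy: M = 3.67×10⁻³
  low-carbon steel: M = 1.85×10⁻³
  tungsten: M = 1.05×10⁻³
Silicon nitride ranks first.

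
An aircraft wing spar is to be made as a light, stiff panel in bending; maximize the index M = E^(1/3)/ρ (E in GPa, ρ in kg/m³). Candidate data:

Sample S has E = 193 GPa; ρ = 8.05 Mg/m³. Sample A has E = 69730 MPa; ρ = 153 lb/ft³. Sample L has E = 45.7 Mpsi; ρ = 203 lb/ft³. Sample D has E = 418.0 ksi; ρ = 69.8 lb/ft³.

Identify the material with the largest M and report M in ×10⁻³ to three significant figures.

Putting every candidate on a common basis:
  sample S: E = 193.0 GPa, ρ = 8050 kg/m³
  sample A: E = 69.73 GPa, ρ = 2451 kg/m³
  sample L: E = 315.1 GPa, ρ = 3252 kg/m³
  sample D: E = 2.882 GPa, ρ = 1118 kg/m³
  sample L: M = 2.09×10⁻³
  sample A: M = 1.68×10⁻³
  sample D: M = 1.27×10⁻³
  sample S: M = 0.718×10⁻³
Sample L has the largest M.

sample L, M = 2.09×10⁻³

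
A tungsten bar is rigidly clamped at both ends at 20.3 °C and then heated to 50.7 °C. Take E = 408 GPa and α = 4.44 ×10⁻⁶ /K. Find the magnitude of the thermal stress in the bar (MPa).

55.1 MPa

ΔT = 30.40 K. Constrained thermal stress σ = E·α·ΔT = 408.0×10³ MPa × 4.44×10⁻⁶ × 30.40 = 55.1 MPa (compressive).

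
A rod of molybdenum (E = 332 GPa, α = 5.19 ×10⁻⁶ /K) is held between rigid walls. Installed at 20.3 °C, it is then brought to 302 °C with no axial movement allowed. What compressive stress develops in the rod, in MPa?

ΔT = 281.7 K. Constrained thermal stress σ = E·α·ΔT = 332.0×10³ MPa × 5.19×10⁻⁶ × 281.7 = 485 MPa (compressive).

485 MPa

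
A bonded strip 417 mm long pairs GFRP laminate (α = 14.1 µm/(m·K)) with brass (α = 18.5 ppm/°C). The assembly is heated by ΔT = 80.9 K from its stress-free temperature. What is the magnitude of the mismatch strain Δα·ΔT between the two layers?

3.56×10⁻⁴

Δα = |14.1 − 18.5|×10⁻⁶/K = 4.40×10⁻⁶/K.
Mismatch strain = Δα·ΔT = 4.40×10⁻⁶ × 80.9 = 3.56×10⁻⁴.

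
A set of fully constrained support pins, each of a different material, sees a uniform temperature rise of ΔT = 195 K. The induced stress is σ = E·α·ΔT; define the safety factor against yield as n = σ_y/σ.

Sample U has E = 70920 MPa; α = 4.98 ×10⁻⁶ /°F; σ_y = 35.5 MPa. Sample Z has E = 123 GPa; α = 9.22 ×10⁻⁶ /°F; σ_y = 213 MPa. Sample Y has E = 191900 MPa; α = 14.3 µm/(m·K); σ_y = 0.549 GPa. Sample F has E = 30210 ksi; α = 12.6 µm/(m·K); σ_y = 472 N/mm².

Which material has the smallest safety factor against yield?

sample U

With everything in SI (GPa, ×10⁻⁶/K, MPa):
  sample U: E = 70.92, α = 8.96, σ_y = 35.50 → σ = 124 MPa, n = 0.286
  sample Z: E = 123.0, α = 16.6, σ_y = 213.0 → σ = 398 MPa, n = 0.535
  sample Y: E = 191.9, α = 14.3, σ_y = 549.0 → σ = 535 MPa, n = 1.03
  sample F: E = 208.3, α = 12.6, σ_y = 472.0 → σ = 512 MPa, n = 0.922
The minimum is sample U at n = 0.286.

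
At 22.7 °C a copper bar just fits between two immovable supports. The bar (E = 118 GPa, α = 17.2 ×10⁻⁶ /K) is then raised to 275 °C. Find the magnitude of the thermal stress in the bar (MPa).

512 MPa

ΔT = 252.3 K. Constrained thermal stress σ = E·α·ΔT = 118.0×10³ MPa × 17.2×10⁻⁶ × 252.3 = 512 MPa (compressive).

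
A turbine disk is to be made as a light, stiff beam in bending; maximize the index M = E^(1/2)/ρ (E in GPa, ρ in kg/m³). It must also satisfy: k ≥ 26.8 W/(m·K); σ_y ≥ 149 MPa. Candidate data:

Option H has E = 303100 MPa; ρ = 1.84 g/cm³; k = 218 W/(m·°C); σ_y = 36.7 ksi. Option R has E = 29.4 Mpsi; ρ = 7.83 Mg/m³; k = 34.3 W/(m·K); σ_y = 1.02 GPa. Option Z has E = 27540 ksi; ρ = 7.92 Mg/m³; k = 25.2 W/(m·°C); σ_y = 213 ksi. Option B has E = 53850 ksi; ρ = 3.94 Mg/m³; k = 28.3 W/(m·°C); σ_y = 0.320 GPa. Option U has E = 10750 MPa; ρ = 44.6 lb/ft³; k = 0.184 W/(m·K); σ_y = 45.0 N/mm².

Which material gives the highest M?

option H

Screen on constraints: k ≥ 26.8 W/(m·K); σ_y ≥ 149 MPa. Survivors: option H, option R, option B.
After converting to SI:
  option H: E = 303.1 GPa, ρ = 1840 kg/m³
  option R: E = 202.7 GPa, ρ = 7830 kg/m³
  option B: E = 371.3 GPa, ρ = 3940 kg/m³
  option H: M = 9.46×10⁻³
  option B: M = 4.89×10⁻³
  option R: M = 1.82×10⁻³
Option H has the largest M.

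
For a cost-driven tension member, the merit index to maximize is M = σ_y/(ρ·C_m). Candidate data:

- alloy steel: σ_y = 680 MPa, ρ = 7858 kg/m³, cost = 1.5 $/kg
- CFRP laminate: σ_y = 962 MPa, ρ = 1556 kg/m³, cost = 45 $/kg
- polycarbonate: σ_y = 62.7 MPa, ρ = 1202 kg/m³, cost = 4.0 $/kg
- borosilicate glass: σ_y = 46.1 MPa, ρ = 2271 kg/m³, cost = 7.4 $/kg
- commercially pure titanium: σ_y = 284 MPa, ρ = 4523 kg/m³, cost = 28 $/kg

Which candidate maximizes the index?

alloy steel

Evaluate M for each candidate:
  alloy steel: M = 57.7 kN·m per $
  CFRP laminate: M = 13.7 kN·m per $
  polycarbonate: M = 13.0 kN·m per $
  borosilicate glass: M = 2.74 kN·m per $
  commercially pure titanium: M = 2.24 kN·m per $
Alloy steel ranks first.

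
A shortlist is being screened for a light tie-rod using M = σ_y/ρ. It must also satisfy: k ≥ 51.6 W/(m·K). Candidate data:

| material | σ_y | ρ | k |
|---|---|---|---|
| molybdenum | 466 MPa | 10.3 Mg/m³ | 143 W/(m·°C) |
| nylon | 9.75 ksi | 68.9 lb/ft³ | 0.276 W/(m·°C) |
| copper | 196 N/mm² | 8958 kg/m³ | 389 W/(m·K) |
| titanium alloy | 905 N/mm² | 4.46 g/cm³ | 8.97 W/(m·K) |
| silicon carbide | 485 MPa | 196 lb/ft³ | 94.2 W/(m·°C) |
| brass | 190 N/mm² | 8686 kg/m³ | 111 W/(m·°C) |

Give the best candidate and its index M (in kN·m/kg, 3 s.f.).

silicon carbide, M = 154 kN·m/kg

Screen on constraints: k ≥ 51.6 W/(m·K). Survivors: molybdenum, copper, silicon carbide, brass.
Convert each candidate to consistent units, then evaluate M:
  molybdenum: σ_y = 466.0 MPa, ρ = 10300 kg/m³
  copper: σ_y = 196.0 MPa, ρ = 8958 kg/m³
  silicon carbide: σ_y = 485.0 MPa, ρ = 3140 kg/m³
  brass: σ_y = 190.0 MPa, ρ = 8686 kg/m³
  silicon carbide: M = 154 kN·m/kg
  molybdenum: M = 45.2 kN·m/kg
  copper: M = 21.9 kN·m/kg
  brass: M = 21.9 kN·m/kg
Silicon carbide ranks first.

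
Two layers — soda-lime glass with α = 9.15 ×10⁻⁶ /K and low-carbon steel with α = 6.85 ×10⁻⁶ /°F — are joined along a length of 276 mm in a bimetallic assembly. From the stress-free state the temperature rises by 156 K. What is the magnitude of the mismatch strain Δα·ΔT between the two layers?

4.96×10⁻⁴

low-carbon steel: α = 6.85×10⁻⁶/°F × 9/5 = 12.3×10⁻⁶/K.
Δα = |9.15 − 12.3|×10⁻⁶/K = 3.18×10⁻⁶/K.
Mismatch strain = Δα·ΔT = 3.18×10⁻⁶ × 156.0 = 4.96×10⁻⁴.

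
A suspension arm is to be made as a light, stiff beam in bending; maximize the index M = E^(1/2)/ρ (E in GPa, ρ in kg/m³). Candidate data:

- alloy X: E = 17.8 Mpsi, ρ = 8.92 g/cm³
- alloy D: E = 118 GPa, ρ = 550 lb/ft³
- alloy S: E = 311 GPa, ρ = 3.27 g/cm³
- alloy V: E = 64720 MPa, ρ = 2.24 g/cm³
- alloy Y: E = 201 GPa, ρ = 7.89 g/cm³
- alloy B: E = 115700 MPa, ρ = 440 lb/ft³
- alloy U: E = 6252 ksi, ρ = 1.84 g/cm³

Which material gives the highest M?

Normalizing units and computing the index:
  alloy X: E = 122.7 GPa, ρ = 8920 kg/m³
  alloy D: E = 118.0 GPa, ρ = 8810 kg/m³
  alloy S: E = 311.0 GPa, ρ = 3270 kg/m³
  alloy V: E = 64.72 GPa, ρ = 2240 kg/m³
  alloy Y: E = 201.0 GPa, ρ = 7890 kg/m³
  alloy B: E = 115.7 GPa, ρ = 7048 kg/m³
  alloy U: E = 43.11 GPa, ρ = 1840 kg/m³
  alloy S: M = 5.39×10⁻³
  alloy V: M = 3.59×10⁻³
  alloy U: M = 3.57×10⁻³
  alloy Y: M = 1.80×10⁻³
  alloy B: M = 1.53×10⁻³
  alloy X: M = 1.24×10⁻³
  alloy D: M = 1.23×10⁻³
Alloy S has the largest M.

alloy S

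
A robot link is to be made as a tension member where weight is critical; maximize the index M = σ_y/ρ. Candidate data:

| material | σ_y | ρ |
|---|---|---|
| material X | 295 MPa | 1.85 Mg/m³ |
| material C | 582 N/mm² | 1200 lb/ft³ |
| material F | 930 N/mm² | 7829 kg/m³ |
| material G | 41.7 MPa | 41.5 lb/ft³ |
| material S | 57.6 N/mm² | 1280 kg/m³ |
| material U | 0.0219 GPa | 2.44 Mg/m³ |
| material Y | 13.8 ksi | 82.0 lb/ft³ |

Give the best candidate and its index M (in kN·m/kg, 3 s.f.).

material X, M = 159 kN·m/kg

Normalizing units and computing the index:
  material X: σ_y = 295.0 MPa, ρ = 1850 kg/m³
  material C: σ_y = 582.0 MPa, ρ = 19220 kg/m³
  material F: σ_y = 930.0 MPa, ρ = 7829 kg/m³
  material G: σ_y = 41.70 MPa, ρ = 664.8 kg/m³
  material S: σ_y = 57.60 MPa, ρ = 1280 kg/m³
  material U: σ_y = 21.90 MPa, ρ = 2440 kg/m³
  material Y: σ_y = 95.15 MPa, ρ = 1314 kg/m³
  material X: M = 159 kN·m/kg
  material F: M = 119 kN·m/kg
  material Y: M = 72.4 kN·m/kg
  material G: M = 62.7 kN·m/kg
  material S: M = 45.0 kN·m/kg
  material C: M = 30.3 kN·m/kg
  material U: M = 8.98 kN·m/kg
Material X has the largest M.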